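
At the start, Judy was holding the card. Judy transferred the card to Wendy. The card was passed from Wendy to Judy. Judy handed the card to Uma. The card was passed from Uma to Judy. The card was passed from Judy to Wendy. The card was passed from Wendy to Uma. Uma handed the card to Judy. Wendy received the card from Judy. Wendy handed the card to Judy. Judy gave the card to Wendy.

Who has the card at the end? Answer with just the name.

Answer: Wendy

Derivation:
Tracking the card through each event:
Start: Judy has the card.
After event 1: Wendy has the card.
After event 2: Judy has the card.
After event 3: Uma has the card.
After event 4: Judy has the card.
After event 5: Wendy has the card.
After event 6: Uma has the card.
After event 7: Judy has the card.
After event 8: Wendy has the card.
After event 9: Judy has the card.
After event 10: Wendy has the card.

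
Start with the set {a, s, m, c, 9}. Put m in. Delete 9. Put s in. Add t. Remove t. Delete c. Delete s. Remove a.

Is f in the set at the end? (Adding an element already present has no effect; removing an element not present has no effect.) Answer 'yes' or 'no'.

Tracking the set through each operation:
Start: {9, a, c, m, s}
Event 1 (add m): already present, no change. Set: {9, a, c, m, s}
Event 2 (remove 9): removed. Set: {a, c, m, s}
Event 3 (add s): already present, no change. Set: {a, c, m, s}
Event 4 (add t): added. Set: {a, c, m, s, t}
Event 5 (remove t): removed. Set: {a, c, m, s}
Event 6 (remove c): removed. Set: {a, m, s}
Event 7 (remove s): removed. Set: {a, m}
Event 8 (remove a): removed. Set: {m}

Final set: {m} (size 1)
f is NOT in the final set.

Answer: no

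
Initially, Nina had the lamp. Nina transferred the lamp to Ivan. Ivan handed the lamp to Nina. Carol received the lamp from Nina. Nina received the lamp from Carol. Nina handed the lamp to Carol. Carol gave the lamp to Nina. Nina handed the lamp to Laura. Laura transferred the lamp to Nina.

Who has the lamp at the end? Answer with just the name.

Answer: Nina

Derivation:
Tracking the lamp through each event:
Start: Nina has the lamp.
After event 1: Ivan has the lamp.
After event 2: Nina has the lamp.
After event 3: Carol has the lamp.
After event 4: Nina has the lamp.
After event 5: Carol has the lamp.
After event 6: Nina has the lamp.
After event 7: Laura has the lamp.
After event 8: Nina has the lamp.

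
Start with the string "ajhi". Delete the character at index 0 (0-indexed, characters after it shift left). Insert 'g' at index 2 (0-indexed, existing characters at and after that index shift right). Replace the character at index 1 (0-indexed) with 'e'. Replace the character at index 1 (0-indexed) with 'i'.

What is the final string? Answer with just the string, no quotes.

Answer: jigi

Derivation:
Applying each edit step by step:
Start: "ajhi"
Op 1 (delete idx 0 = 'a'): "ajhi" -> "jhi"
Op 2 (insert 'g' at idx 2): "jhi" -> "jhgi"
Op 3 (replace idx 1: 'h' -> 'e'): "jhgi" -> "jegi"
Op 4 (replace idx 1: 'e' -> 'i'): "jegi" -> "jigi"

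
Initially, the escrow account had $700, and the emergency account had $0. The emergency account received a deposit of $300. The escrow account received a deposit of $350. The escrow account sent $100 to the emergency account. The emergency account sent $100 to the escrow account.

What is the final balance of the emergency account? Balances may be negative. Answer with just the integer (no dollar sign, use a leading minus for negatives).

Answer: 300

Derivation:
Tracking account balances step by step:
Start: escrow=700, emergency=0
Event 1 (deposit 300 to emergency): emergency: 0 + 300 = 300. Balances: escrow=700, emergency=300
Event 2 (deposit 350 to escrow): escrow: 700 + 350 = 1050. Balances: escrow=1050, emergency=300
Event 3 (transfer 100 escrow -> emergency): escrow: 1050 - 100 = 950, emergency: 300 + 100 = 400. Balances: escrow=950, emergency=400
Event 4 (transfer 100 emergency -> escrow): emergency: 400 - 100 = 300, escrow: 950 + 100 = 1050. Balances: escrow=1050, emergency=300

Final balance of emergency: 300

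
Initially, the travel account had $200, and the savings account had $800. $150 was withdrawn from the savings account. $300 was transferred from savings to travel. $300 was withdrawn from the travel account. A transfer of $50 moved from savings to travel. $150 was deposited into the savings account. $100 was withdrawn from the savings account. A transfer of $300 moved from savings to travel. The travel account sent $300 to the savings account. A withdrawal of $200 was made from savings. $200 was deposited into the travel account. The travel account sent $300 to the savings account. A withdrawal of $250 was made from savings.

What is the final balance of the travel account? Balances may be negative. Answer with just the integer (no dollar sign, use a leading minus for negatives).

Answer: 150

Derivation:
Tracking account balances step by step:
Start: travel=200, savings=800
Event 1 (withdraw 150 from savings): savings: 800 - 150 = 650. Balances: travel=200, savings=650
Event 2 (transfer 300 savings -> travel): savings: 650 - 300 = 350, travel: 200 + 300 = 500. Balances: travel=500, savings=350
Event 3 (withdraw 300 from travel): travel: 500 - 300 = 200. Balances: travel=200, savings=350
Event 4 (transfer 50 savings -> travel): savings: 350 - 50 = 300, travel: 200 + 50 = 250. Balances: travel=250, savings=300
Event 5 (deposit 150 to savings): savings: 300 + 150 = 450. Balances: travel=250, savings=450
Event 6 (withdraw 100 from savings): savings: 450 - 100 = 350. Balances: travel=250, savings=350
Event 7 (transfer 300 savings -> travel): savings: 350 - 300 = 50, travel: 250 + 300 = 550. Balances: travel=550, savings=50
Event 8 (transfer 300 travel -> savings): travel: 550 - 300 = 250, savings: 50 + 300 = 350. Balances: travel=250, savings=350
Event 9 (withdraw 200 from savings): savings: 350 - 200 = 150. Balances: travel=250, savings=150
Event 10 (deposit 200 to travel): travel: 250 + 200 = 450. Balances: travel=450, savings=150
Event 11 (transfer 300 travel -> savings): travel: 450 - 300 = 150, savings: 150 + 300 = 450. Balances: travel=150, savings=450
Event 12 (withdraw 250 from savings): savings: 450 - 250 = 200. Balances: travel=150, savings=200

Final balance of travel: 150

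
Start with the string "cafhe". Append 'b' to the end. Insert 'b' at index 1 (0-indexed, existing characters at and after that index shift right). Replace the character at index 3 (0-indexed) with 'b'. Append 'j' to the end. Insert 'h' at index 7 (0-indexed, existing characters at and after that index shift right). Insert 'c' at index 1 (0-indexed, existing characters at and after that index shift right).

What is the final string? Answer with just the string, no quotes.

Answer: ccbabhebhj

Derivation:
Applying each edit step by step:
Start: "cafhe"
Op 1 (append 'b'): "cafhe" -> "cafheb"
Op 2 (insert 'b' at idx 1): "cafheb" -> "cbafheb"
Op 3 (replace idx 3: 'f' -> 'b'): "cbafheb" -> "cbabheb"
Op 4 (append 'j'): "cbabheb" -> "cbabhebj"
Op 5 (insert 'h' at idx 7): "cbabhebj" -> "cbabhebhj"
Op 6 (insert 'c' at idx 1): "cbabhebhj" -> "ccbabhebhj"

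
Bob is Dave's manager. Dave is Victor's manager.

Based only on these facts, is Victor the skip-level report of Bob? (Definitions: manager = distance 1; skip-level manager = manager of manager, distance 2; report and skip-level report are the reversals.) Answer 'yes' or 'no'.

Answer: yes

Derivation:
Reconstructing the manager chain from the given facts:
  Bob -> Dave -> Victor
(each arrow means 'manager of the next')
Positions in the chain (0 = top):
  position of Bob: 0
  position of Dave: 1
  position of Victor: 2

Victor is at position 2, Bob is at position 0; signed distance (j - i) = -2.
'skip-level report' requires j - i = -2. Actual distance is -2, so the relation HOLDS.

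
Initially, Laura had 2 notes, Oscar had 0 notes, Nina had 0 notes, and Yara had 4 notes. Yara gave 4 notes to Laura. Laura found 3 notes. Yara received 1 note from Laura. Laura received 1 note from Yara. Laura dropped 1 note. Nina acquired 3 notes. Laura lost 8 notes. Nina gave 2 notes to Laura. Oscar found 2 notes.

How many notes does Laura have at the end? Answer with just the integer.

Answer: 2

Derivation:
Tracking counts step by step:
Start: Laura=2, Oscar=0, Nina=0, Yara=4
Event 1 (Yara -> Laura, 4): Yara: 4 -> 0, Laura: 2 -> 6. State: Laura=6, Oscar=0, Nina=0, Yara=0
Event 2 (Laura +3): Laura: 6 -> 9. State: Laura=9, Oscar=0, Nina=0, Yara=0
Event 3 (Laura -> Yara, 1): Laura: 9 -> 8, Yara: 0 -> 1. State: Laura=8, Oscar=0, Nina=0, Yara=1
Event 4 (Yara -> Laura, 1): Yara: 1 -> 0, Laura: 8 -> 9. State: Laura=9, Oscar=0, Nina=0, Yara=0
Event 5 (Laura -1): Laura: 9 -> 8. State: Laura=8, Oscar=0, Nina=0, Yara=0
Event 6 (Nina +3): Nina: 0 -> 3. State: Laura=8, Oscar=0, Nina=3, Yara=0
Event 7 (Laura -8): Laura: 8 -> 0. State: Laura=0, Oscar=0, Nina=3, Yara=0
Event 8 (Nina -> Laura, 2): Nina: 3 -> 1, Laura: 0 -> 2. State: Laura=2, Oscar=0, Nina=1, Yara=0
Event 9 (Oscar +2): Oscar: 0 -> 2. State: Laura=2, Oscar=2, Nina=1, Yara=0

Laura's final count: 2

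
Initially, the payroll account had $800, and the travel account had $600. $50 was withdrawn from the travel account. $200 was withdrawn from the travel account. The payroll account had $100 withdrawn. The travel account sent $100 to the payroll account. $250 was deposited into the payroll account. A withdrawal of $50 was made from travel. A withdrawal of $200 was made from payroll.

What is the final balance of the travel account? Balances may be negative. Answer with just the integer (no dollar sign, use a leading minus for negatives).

Tracking account balances step by step:
Start: payroll=800, travel=600
Event 1 (withdraw 50 from travel): travel: 600 - 50 = 550. Balances: payroll=800, travel=550
Event 2 (withdraw 200 from travel): travel: 550 - 200 = 350. Balances: payroll=800, travel=350
Event 3 (withdraw 100 from payroll): payroll: 800 - 100 = 700. Balances: payroll=700, travel=350
Event 4 (transfer 100 travel -> payroll): travel: 350 - 100 = 250, payroll: 700 + 100 = 800. Balances: payroll=800, travel=250
Event 5 (deposit 250 to payroll): payroll: 800 + 250 = 1050. Balances: payroll=1050, travel=250
Event 6 (withdraw 50 from travel): travel: 250 - 50 = 200. Balances: payroll=1050, travel=200
Event 7 (withdraw 200 from payroll): payroll: 1050 - 200 = 850. Balances: payroll=850, travel=200

Final balance of travel: 200

Answer: 200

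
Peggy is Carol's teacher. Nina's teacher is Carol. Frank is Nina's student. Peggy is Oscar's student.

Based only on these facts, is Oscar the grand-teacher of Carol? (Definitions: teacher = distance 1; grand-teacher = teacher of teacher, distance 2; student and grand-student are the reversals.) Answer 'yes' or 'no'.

Reconstructing the teacher chain from the given facts:
  Oscar -> Peggy -> Carol -> Nina -> Frank
(each arrow means 'teacher of the next')
Positions in the chain (0 = top):
  position of Oscar: 0
  position of Peggy: 1
  position of Carol: 2
  position of Nina: 3
  position of Frank: 4

Oscar is at position 0, Carol is at position 2; signed distance (j - i) = 2.
'grand-teacher' requires j - i = 2. Actual distance is 2, so the relation HOLDS.

Answer: yes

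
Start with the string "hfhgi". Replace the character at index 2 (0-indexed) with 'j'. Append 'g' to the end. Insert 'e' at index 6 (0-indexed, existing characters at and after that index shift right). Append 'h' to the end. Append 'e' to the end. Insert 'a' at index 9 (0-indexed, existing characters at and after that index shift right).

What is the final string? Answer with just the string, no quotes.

Answer: hfjgigehea

Derivation:
Applying each edit step by step:
Start: "hfhgi"
Op 1 (replace idx 2: 'h' -> 'j'): "hfhgi" -> "hfjgi"
Op 2 (append 'g'): "hfjgi" -> "hfjgig"
Op 3 (insert 'e' at idx 6): "hfjgig" -> "hfjgige"
Op 4 (append 'h'): "hfjgige" -> "hfjgigeh"
Op 5 (append 'e'): "hfjgigeh" -> "hfjgigehe"
Op 6 (insert 'a' at idx 9): "hfjgigehe" -> "hfjgigehea"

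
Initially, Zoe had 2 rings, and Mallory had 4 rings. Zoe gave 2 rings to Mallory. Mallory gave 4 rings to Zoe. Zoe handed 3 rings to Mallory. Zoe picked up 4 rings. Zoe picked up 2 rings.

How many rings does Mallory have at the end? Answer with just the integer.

Tracking counts step by step:
Start: Zoe=2, Mallory=4
Event 1 (Zoe -> Mallory, 2): Zoe: 2 -> 0, Mallory: 4 -> 6. State: Zoe=0, Mallory=6
Event 2 (Mallory -> Zoe, 4): Mallory: 6 -> 2, Zoe: 0 -> 4. State: Zoe=4, Mallory=2
Event 3 (Zoe -> Mallory, 3): Zoe: 4 -> 1, Mallory: 2 -> 5. State: Zoe=1, Mallory=5
Event 4 (Zoe +4): Zoe: 1 -> 5. State: Zoe=5, Mallory=5
Event 5 (Zoe +2): Zoe: 5 -> 7. State: Zoe=7, Mallory=5

Mallory's final count: 5

Answer: 5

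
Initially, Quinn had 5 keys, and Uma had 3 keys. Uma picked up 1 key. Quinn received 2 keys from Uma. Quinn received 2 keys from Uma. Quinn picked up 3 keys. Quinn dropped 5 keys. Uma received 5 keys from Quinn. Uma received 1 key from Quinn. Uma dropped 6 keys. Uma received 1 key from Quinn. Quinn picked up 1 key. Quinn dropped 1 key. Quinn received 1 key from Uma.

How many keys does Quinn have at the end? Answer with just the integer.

Tracking counts step by step:
Start: Quinn=5, Uma=3
Event 1 (Uma +1): Uma: 3 -> 4. State: Quinn=5, Uma=4
Event 2 (Uma -> Quinn, 2): Uma: 4 -> 2, Quinn: 5 -> 7. State: Quinn=7, Uma=2
Event 3 (Uma -> Quinn, 2): Uma: 2 -> 0, Quinn: 7 -> 9. State: Quinn=9, Uma=0
Event 4 (Quinn +3): Quinn: 9 -> 12. State: Quinn=12, Uma=0
Event 5 (Quinn -5): Quinn: 12 -> 7. State: Quinn=7, Uma=0
Event 6 (Quinn -> Uma, 5): Quinn: 7 -> 2, Uma: 0 -> 5. State: Quinn=2, Uma=5
Event 7 (Quinn -> Uma, 1): Quinn: 2 -> 1, Uma: 5 -> 6. State: Quinn=1, Uma=6
Event 8 (Uma -6): Uma: 6 -> 0. State: Quinn=1, Uma=0
Event 9 (Quinn -> Uma, 1): Quinn: 1 -> 0, Uma: 0 -> 1. State: Quinn=0, Uma=1
Event 10 (Quinn +1): Quinn: 0 -> 1. State: Quinn=1, Uma=1
Event 11 (Quinn -1): Quinn: 1 -> 0. State: Quinn=0, Uma=1
Event 12 (Uma -> Quinn, 1): Uma: 1 -> 0, Quinn: 0 -> 1. State: Quinn=1, Uma=0

Quinn's final count: 1

Answer: 1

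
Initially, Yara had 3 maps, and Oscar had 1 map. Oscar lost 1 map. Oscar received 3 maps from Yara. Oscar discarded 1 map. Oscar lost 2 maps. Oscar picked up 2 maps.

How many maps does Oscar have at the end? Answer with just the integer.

Answer: 2

Derivation:
Tracking counts step by step:
Start: Yara=3, Oscar=1
Event 1 (Oscar -1): Oscar: 1 -> 0. State: Yara=3, Oscar=0
Event 2 (Yara -> Oscar, 3): Yara: 3 -> 0, Oscar: 0 -> 3. State: Yara=0, Oscar=3
Event 3 (Oscar -1): Oscar: 3 -> 2. State: Yara=0, Oscar=2
Event 4 (Oscar -2): Oscar: 2 -> 0. State: Yara=0, Oscar=0
Event 5 (Oscar +2): Oscar: 0 -> 2. State: Yara=0, Oscar=2

Oscar's final count: 2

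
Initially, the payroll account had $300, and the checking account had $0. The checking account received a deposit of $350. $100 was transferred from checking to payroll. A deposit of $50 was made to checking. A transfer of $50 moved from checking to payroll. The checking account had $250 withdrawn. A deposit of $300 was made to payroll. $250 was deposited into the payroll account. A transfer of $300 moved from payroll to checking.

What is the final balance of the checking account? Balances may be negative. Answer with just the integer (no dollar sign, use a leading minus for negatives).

Answer: 300

Derivation:
Tracking account balances step by step:
Start: payroll=300, checking=0
Event 1 (deposit 350 to checking): checking: 0 + 350 = 350. Balances: payroll=300, checking=350
Event 2 (transfer 100 checking -> payroll): checking: 350 - 100 = 250, payroll: 300 + 100 = 400. Balances: payroll=400, checking=250
Event 3 (deposit 50 to checking): checking: 250 + 50 = 300. Balances: payroll=400, checking=300
Event 4 (transfer 50 checking -> payroll): checking: 300 - 50 = 250, payroll: 400 + 50 = 450. Balances: payroll=450, checking=250
Event 5 (withdraw 250 from checking): checking: 250 - 250 = 0. Balances: payroll=450, checking=0
Event 6 (deposit 300 to payroll): payroll: 450 + 300 = 750. Balances: payroll=750, checking=0
Event 7 (deposit 250 to payroll): payroll: 750 + 250 = 1000. Balances: payroll=1000, checking=0
Event 8 (transfer 300 payroll -> checking): payroll: 1000 - 300 = 700, checking: 0 + 300 = 300. Balances: payroll=700, checking=300

Final balance of checking: 300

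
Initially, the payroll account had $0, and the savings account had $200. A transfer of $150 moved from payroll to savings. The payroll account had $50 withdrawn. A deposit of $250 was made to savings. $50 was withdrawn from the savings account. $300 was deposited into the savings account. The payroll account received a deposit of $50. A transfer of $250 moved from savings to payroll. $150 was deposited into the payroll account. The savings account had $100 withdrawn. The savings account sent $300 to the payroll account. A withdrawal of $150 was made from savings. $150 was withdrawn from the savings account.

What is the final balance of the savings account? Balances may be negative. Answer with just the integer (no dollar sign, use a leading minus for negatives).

Answer: -100

Derivation:
Tracking account balances step by step:
Start: payroll=0, savings=200
Event 1 (transfer 150 payroll -> savings): payroll: 0 - 150 = -150, savings: 200 + 150 = 350. Balances: payroll=-150, savings=350
Event 2 (withdraw 50 from payroll): payroll: -150 - 50 = -200. Balances: payroll=-200, savings=350
Event 3 (deposit 250 to savings): savings: 350 + 250 = 600. Balances: payroll=-200, savings=600
Event 4 (withdraw 50 from savings): savings: 600 - 50 = 550. Balances: payroll=-200, savings=550
Event 5 (deposit 300 to savings): savings: 550 + 300 = 850. Balances: payroll=-200, savings=850
Event 6 (deposit 50 to payroll): payroll: -200 + 50 = -150. Balances: payroll=-150, savings=850
Event 7 (transfer 250 savings -> payroll): savings: 850 - 250 = 600, payroll: -150 + 250 = 100. Balances: payroll=100, savings=600
Event 8 (deposit 150 to payroll): payroll: 100 + 150 = 250. Balances: payroll=250, savings=600
Event 9 (withdraw 100 from savings): savings: 600 - 100 = 500. Balances: payroll=250, savings=500
Event 10 (transfer 300 savings -> payroll): savings: 500 - 300 = 200, payroll: 250 + 300 = 550. Balances: payroll=550, savings=200
Event 11 (withdraw 150 from savings): savings: 200 - 150 = 50. Balances: payroll=550, savings=50
Event 12 (withdraw 150 from savings): savings: 50 - 150 = -100. Balances: payroll=550, savings=-100

Final balance of savings: -100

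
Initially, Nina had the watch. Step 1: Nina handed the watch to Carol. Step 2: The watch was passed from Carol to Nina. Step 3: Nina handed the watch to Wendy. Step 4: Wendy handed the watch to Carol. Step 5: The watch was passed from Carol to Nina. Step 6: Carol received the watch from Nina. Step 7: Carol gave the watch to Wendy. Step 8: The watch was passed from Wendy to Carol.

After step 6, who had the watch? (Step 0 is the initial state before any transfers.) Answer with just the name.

Answer: Carol

Derivation:
Tracking the watch holder through step 6:
After step 0 (start): Nina
After step 1: Carol
After step 2: Nina
After step 3: Wendy
After step 4: Carol
After step 5: Nina
After step 6: Carol

At step 6, the holder is Carol.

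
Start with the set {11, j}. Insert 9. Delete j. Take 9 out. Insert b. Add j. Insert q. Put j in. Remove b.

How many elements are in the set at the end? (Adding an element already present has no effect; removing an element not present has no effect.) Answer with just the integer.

Answer: 3

Derivation:
Tracking the set through each operation:
Start: {11, j}
Event 1 (add 9): added. Set: {11, 9, j}
Event 2 (remove j): removed. Set: {11, 9}
Event 3 (remove 9): removed. Set: {11}
Event 4 (add b): added. Set: {11, b}
Event 5 (add j): added. Set: {11, b, j}
Event 6 (add q): added. Set: {11, b, j, q}
Event 7 (add j): already present, no change. Set: {11, b, j, q}
Event 8 (remove b): removed. Set: {11, j, q}

Final set: {11, j, q} (size 3)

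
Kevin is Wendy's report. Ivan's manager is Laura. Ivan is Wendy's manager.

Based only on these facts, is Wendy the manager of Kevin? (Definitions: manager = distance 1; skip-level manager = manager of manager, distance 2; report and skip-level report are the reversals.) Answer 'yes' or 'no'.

Answer: yes

Derivation:
Reconstructing the manager chain from the given facts:
  Laura -> Ivan -> Wendy -> Kevin
(each arrow means 'manager of the next')
Positions in the chain (0 = top):
  position of Laura: 0
  position of Ivan: 1
  position of Wendy: 2
  position of Kevin: 3

Wendy is at position 2, Kevin is at position 3; signed distance (j - i) = 1.
'manager' requires j - i = 1. Actual distance is 1, so the relation HOLDS.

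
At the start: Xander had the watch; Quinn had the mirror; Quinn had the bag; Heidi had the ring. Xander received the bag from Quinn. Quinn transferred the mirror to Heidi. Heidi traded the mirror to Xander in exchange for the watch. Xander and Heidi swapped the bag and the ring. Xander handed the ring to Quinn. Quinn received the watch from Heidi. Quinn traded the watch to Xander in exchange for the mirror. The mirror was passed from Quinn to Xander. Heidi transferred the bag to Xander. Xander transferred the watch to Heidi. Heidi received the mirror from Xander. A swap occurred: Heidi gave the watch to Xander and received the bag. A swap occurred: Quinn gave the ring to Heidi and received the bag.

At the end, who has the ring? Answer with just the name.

Tracking all object holders:
Start: watch:Xander, mirror:Quinn, bag:Quinn, ring:Heidi
Event 1 (give bag: Quinn -> Xander). State: watch:Xander, mirror:Quinn, bag:Xander, ring:Heidi
Event 2 (give mirror: Quinn -> Heidi). State: watch:Xander, mirror:Heidi, bag:Xander, ring:Heidi
Event 3 (swap mirror<->watch: now mirror:Xander, watch:Heidi). State: watch:Heidi, mirror:Xander, bag:Xander, ring:Heidi
Event 4 (swap bag<->ring: now bag:Heidi, ring:Xander). State: watch:Heidi, mirror:Xander, bag:Heidi, ring:Xander
Event 5 (give ring: Xander -> Quinn). State: watch:Heidi, mirror:Xander, bag:Heidi, ring:Quinn
Event 6 (give watch: Heidi -> Quinn). State: watch:Quinn, mirror:Xander, bag:Heidi, ring:Quinn
Event 7 (swap watch<->mirror: now watch:Xander, mirror:Quinn). State: watch:Xander, mirror:Quinn, bag:Heidi, ring:Quinn
Event 8 (give mirror: Quinn -> Xander). State: watch:Xander, mirror:Xander, bag:Heidi, ring:Quinn
Event 9 (give bag: Heidi -> Xander). State: watch:Xander, mirror:Xander, bag:Xander, ring:Quinn
Event 10 (give watch: Xander -> Heidi). State: watch:Heidi, mirror:Xander, bag:Xander, ring:Quinn
Event 11 (give mirror: Xander -> Heidi). State: watch:Heidi, mirror:Heidi, bag:Xander, ring:Quinn
Event 12 (swap watch<->bag: now watch:Xander, bag:Heidi). State: watch:Xander, mirror:Heidi, bag:Heidi, ring:Quinn
Event 13 (swap ring<->bag: now ring:Heidi, bag:Quinn). State: watch:Xander, mirror:Heidi, bag:Quinn, ring:Heidi

Final state: watch:Xander, mirror:Heidi, bag:Quinn, ring:Heidi
The ring is held by Heidi.

Answer: Heidi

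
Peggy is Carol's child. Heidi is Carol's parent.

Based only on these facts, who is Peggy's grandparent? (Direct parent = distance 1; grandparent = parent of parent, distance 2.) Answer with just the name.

Answer: Heidi

Derivation:
Reconstructing the parent chain from the given facts:
  Heidi -> Carol -> Peggy
(each arrow means 'parent of the next')
Positions in the chain (0 = top):
  position of Heidi: 0
  position of Carol: 1
  position of Peggy: 2

Peggy is at position 2; the grandparent is 2 steps up the chain, i.e. position 0: Heidi.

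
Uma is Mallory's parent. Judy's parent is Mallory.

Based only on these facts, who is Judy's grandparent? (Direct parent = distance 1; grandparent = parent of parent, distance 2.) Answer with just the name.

Answer: Uma

Derivation:
Reconstructing the parent chain from the given facts:
  Uma -> Mallory -> Judy
(each arrow means 'parent of the next')
Positions in the chain (0 = top):
  position of Uma: 0
  position of Mallory: 1
  position of Judy: 2

Judy is at position 2; the grandparent is 2 steps up the chain, i.e. position 0: Uma.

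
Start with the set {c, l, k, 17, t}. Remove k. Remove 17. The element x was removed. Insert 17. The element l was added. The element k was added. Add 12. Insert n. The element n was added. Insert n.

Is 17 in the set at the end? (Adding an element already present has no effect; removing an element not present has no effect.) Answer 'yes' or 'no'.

Answer: yes

Derivation:
Tracking the set through each operation:
Start: {17, c, k, l, t}
Event 1 (remove k): removed. Set: {17, c, l, t}
Event 2 (remove 17): removed. Set: {c, l, t}
Event 3 (remove x): not present, no change. Set: {c, l, t}
Event 4 (add 17): added. Set: {17, c, l, t}
Event 5 (add l): already present, no change. Set: {17, c, l, t}
Event 6 (add k): added. Set: {17, c, k, l, t}
Event 7 (add 12): added. Set: {12, 17, c, k, l, t}
Event 8 (add n): added. Set: {12, 17, c, k, l, n, t}
Event 9 (add n): already present, no change. Set: {12, 17, c, k, l, n, t}
Event 10 (add n): already present, no change. Set: {12, 17, c, k, l, n, t}

Final set: {12, 17, c, k, l, n, t} (size 7)
17 is in the final set.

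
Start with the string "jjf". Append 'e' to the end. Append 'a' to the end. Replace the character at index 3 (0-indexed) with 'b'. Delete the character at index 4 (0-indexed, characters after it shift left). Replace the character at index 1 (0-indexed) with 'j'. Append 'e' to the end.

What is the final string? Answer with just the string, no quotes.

Answer: jjfbe

Derivation:
Applying each edit step by step:
Start: "jjf"
Op 1 (append 'e'): "jjf" -> "jjfe"
Op 2 (append 'a'): "jjfe" -> "jjfea"
Op 3 (replace idx 3: 'e' -> 'b'): "jjfea" -> "jjfba"
Op 4 (delete idx 4 = 'a'): "jjfba" -> "jjfb"
Op 5 (replace idx 1: 'j' -> 'j'): "jjfb" -> "jjfb"
Op 6 (append 'e'): "jjfb" -> "jjfbe"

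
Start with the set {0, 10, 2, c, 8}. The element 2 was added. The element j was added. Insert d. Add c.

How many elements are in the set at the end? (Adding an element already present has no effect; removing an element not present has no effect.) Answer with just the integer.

Answer: 7

Derivation:
Tracking the set through each operation:
Start: {0, 10, 2, 8, c}
Event 1 (add 2): already present, no change. Set: {0, 10, 2, 8, c}
Event 2 (add j): added. Set: {0, 10, 2, 8, c, j}
Event 3 (add d): added. Set: {0, 10, 2, 8, c, d, j}
Event 4 (add c): already present, no change. Set: {0, 10, 2, 8, c, d, j}

Final set: {0, 10, 2, 8, c, d, j} (size 7)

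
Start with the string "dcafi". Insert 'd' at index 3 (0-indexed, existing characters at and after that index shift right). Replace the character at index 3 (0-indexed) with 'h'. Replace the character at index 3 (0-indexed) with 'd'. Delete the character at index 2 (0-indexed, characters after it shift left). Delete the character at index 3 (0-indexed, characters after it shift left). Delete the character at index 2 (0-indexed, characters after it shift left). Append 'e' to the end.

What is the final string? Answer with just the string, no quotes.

Applying each edit step by step:
Start: "dcafi"
Op 1 (insert 'd' at idx 3): "dcafi" -> "dcadfi"
Op 2 (replace idx 3: 'd' -> 'h'): "dcadfi" -> "dcahfi"
Op 3 (replace idx 3: 'h' -> 'd'): "dcahfi" -> "dcadfi"
Op 4 (delete idx 2 = 'a'): "dcadfi" -> "dcdfi"
Op 5 (delete idx 3 = 'f'): "dcdfi" -> "dcdi"
Op 6 (delete idx 2 = 'd'): "dcdi" -> "dci"
Op 7 (append 'e'): "dci" -> "dcie"

Answer: dcie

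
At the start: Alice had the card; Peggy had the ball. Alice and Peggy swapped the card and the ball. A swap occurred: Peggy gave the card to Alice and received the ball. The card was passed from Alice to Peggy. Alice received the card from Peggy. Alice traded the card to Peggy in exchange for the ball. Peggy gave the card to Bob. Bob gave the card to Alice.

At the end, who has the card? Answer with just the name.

Tracking all object holders:
Start: card:Alice, ball:Peggy
Event 1 (swap card<->ball: now card:Peggy, ball:Alice). State: card:Peggy, ball:Alice
Event 2 (swap card<->ball: now card:Alice, ball:Peggy). State: card:Alice, ball:Peggy
Event 3 (give card: Alice -> Peggy). State: card:Peggy, ball:Peggy
Event 4 (give card: Peggy -> Alice). State: card:Alice, ball:Peggy
Event 5 (swap card<->ball: now card:Peggy, ball:Alice). State: card:Peggy, ball:Alice
Event 6 (give card: Peggy -> Bob). State: card:Bob, ball:Alice
Event 7 (give card: Bob -> Alice). State: card:Alice, ball:Alice

Final state: card:Alice, ball:Alice
The card is held by Alice.

Answer: Alice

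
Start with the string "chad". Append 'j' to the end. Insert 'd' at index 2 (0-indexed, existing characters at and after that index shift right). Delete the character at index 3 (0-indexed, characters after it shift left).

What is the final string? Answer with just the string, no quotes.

Answer: chddj

Derivation:
Applying each edit step by step:
Start: "chad"
Op 1 (append 'j'): "chad" -> "chadj"
Op 2 (insert 'd' at idx 2): "chadj" -> "chdadj"
Op 3 (delete idx 3 = 'a'): "chdadj" -> "chddj"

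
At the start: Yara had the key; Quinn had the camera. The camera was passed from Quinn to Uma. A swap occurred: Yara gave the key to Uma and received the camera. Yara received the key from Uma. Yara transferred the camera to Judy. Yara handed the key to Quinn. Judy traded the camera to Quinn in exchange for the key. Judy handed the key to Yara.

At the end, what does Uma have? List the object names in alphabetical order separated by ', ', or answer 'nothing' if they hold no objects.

Tracking all object holders:
Start: key:Yara, camera:Quinn
Event 1 (give camera: Quinn -> Uma). State: key:Yara, camera:Uma
Event 2 (swap key<->camera: now key:Uma, camera:Yara). State: key:Uma, camera:Yara
Event 3 (give key: Uma -> Yara). State: key:Yara, camera:Yara
Event 4 (give camera: Yara -> Judy). State: key:Yara, camera:Judy
Event 5 (give key: Yara -> Quinn). State: key:Quinn, camera:Judy
Event 6 (swap camera<->key: now camera:Quinn, key:Judy). State: key:Judy, camera:Quinn
Event 7 (give key: Judy -> Yara). State: key:Yara, camera:Quinn

Final state: key:Yara, camera:Quinn
Uma holds: (nothing).

Answer: nothing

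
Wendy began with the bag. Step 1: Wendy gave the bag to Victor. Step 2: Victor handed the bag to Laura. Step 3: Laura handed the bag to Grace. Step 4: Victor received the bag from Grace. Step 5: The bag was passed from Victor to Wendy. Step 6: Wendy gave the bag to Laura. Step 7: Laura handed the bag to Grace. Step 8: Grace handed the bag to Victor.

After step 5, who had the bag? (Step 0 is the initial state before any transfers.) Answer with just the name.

Tracking the bag holder through step 5:
After step 0 (start): Wendy
After step 1: Victor
After step 2: Laura
After step 3: Grace
After step 4: Victor
After step 5: Wendy

At step 5, the holder is Wendy.

Answer: Wendy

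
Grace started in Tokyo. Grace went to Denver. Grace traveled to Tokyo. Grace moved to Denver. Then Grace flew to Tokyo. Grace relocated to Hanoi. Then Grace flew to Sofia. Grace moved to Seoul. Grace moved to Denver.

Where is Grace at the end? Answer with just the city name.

Answer: Denver

Derivation:
Tracking Grace's location:
Start: Grace is in Tokyo.
After move 1: Tokyo -> Denver. Grace is in Denver.
After move 2: Denver -> Tokyo. Grace is in Tokyo.
After move 3: Tokyo -> Denver. Grace is in Denver.
After move 4: Denver -> Tokyo. Grace is in Tokyo.
After move 5: Tokyo -> Hanoi. Grace is in Hanoi.
After move 6: Hanoi -> Sofia. Grace is in Sofia.
After move 7: Sofia -> Seoul. Grace is in Seoul.
After move 8: Seoul -> Denver. Grace is in Denver.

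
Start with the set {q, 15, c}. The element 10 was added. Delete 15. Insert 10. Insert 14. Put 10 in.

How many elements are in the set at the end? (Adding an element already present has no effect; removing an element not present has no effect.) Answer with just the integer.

Tracking the set through each operation:
Start: {15, c, q}
Event 1 (add 10): added. Set: {10, 15, c, q}
Event 2 (remove 15): removed. Set: {10, c, q}
Event 3 (add 10): already present, no change. Set: {10, c, q}
Event 4 (add 14): added. Set: {10, 14, c, q}
Event 5 (add 10): already present, no change. Set: {10, 14, c, q}

Final set: {10, 14, c, q} (size 4)

Answer: 4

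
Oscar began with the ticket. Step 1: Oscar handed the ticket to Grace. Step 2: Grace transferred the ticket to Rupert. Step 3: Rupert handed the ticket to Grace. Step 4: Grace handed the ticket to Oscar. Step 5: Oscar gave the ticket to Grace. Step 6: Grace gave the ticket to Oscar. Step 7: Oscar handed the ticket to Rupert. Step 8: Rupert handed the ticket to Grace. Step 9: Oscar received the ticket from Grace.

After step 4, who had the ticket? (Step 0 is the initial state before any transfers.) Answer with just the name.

Answer: Oscar

Derivation:
Tracking the ticket holder through step 4:
After step 0 (start): Oscar
After step 1: Grace
After step 2: Rupert
After step 3: Grace
After step 4: Oscar

At step 4, the holder is Oscar.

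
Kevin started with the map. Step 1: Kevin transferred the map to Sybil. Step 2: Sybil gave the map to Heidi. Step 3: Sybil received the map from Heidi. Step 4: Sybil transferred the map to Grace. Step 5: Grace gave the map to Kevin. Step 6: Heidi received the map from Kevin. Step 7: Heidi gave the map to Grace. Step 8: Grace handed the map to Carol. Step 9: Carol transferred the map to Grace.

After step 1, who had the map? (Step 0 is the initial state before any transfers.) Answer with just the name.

Tracking the map holder through step 1:
After step 0 (start): Kevin
After step 1: Sybil

At step 1, the holder is Sybil.

Answer: Sybil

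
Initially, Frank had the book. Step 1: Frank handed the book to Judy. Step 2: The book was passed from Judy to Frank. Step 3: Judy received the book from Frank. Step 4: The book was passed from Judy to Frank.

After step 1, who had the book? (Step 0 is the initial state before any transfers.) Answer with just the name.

Answer: Judy

Derivation:
Tracking the book holder through step 1:
After step 0 (start): Frank
After step 1: Judy

At step 1, the holder is Judy.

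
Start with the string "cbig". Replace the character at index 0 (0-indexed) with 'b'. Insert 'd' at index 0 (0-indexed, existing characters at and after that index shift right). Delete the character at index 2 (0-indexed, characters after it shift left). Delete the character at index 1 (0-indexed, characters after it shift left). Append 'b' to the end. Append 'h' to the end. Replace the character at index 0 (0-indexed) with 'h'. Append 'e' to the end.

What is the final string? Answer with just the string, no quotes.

Applying each edit step by step:
Start: "cbig"
Op 1 (replace idx 0: 'c' -> 'b'): "cbig" -> "bbig"
Op 2 (insert 'd' at idx 0): "bbig" -> "dbbig"
Op 3 (delete idx 2 = 'b'): "dbbig" -> "dbig"
Op 4 (delete idx 1 = 'b'): "dbig" -> "dig"
Op 5 (append 'b'): "dig" -> "digb"
Op 6 (append 'h'): "digb" -> "digbh"
Op 7 (replace idx 0: 'd' -> 'h'): "digbh" -> "higbh"
Op 8 (append 'e'): "higbh" -> "higbhe"

Answer: higbhe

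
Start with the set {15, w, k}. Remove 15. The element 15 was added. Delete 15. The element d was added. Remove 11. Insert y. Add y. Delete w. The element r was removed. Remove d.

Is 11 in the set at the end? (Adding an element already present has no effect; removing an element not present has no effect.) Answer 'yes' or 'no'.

Answer: no

Derivation:
Tracking the set through each operation:
Start: {15, k, w}
Event 1 (remove 15): removed. Set: {k, w}
Event 2 (add 15): added. Set: {15, k, w}
Event 3 (remove 15): removed. Set: {k, w}
Event 4 (add d): added. Set: {d, k, w}
Event 5 (remove 11): not present, no change. Set: {d, k, w}
Event 6 (add y): added. Set: {d, k, w, y}
Event 7 (add y): already present, no change. Set: {d, k, w, y}
Event 8 (remove w): removed. Set: {d, k, y}
Event 9 (remove r): not present, no change. Set: {d, k, y}
Event 10 (remove d): removed. Set: {k, y}

Final set: {k, y} (size 2)
11 is NOT in the final set.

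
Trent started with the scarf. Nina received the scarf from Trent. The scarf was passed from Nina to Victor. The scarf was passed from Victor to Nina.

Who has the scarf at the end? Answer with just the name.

Answer: Nina

Derivation:
Tracking the scarf through each event:
Start: Trent has the scarf.
After event 1: Nina has the scarf.
After event 2: Victor has the scarf.
After event 3: Nina has the scarf.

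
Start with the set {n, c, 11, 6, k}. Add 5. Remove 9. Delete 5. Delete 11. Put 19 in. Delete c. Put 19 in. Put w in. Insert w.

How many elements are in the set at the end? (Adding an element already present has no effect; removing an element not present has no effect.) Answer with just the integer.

Tracking the set through each operation:
Start: {11, 6, c, k, n}
Event 1 (add 5): added. Set: {11, 5, 6, c, k, n}
Event 2 (remove 9): not present, no change. Set: {11, 5, 6, c, k, n}
Event 3 (remove 5): removed. Set: {11, 6, c, k, n}
Event 4 (remove 11): removed. Set: {6, c, k, n}
Event 5 (add 19): added. Set: {19, 6, c, k, n}
Event 6 (remove c): removed. Set: {19, 6, k, n}
Event 7 (add 19): already present, no change. Set: {19, 6, k, n}
Event 8 (add w): added. Set: {19, 6, k, n, w}
Event 9 (add w): already present, no change. Set: {19, 6, k, n, w}

Final set: {19, 6, k, n, w} (size 5)

Answer: 5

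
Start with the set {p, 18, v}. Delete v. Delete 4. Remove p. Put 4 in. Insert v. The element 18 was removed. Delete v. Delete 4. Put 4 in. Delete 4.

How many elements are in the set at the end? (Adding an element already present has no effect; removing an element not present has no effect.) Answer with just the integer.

Tracking the set through each operation:
Start: {18, p, v}
Event 1 (remove v): removed. Set: {18, p}
Event 2 (remove 4): not present, no change. Set: {18, p}
Event 3 (remove p): removed. Set: {18}
Event 4 (add 4): added. Set: {18, 4}
Event 5 (add v): added. Set: {18, 4, v}
Event 6 (remove 18): removed. Set: {4, v}
Event 7 (remove v): removed. Set: {4}
Event 8 (remove 4): removed. Set: {}
Event 9 (add 4): added. Set: {4}
Event 10 (remove 4): removed. Set: {}

Final set: {} (size 0)

Answer: 0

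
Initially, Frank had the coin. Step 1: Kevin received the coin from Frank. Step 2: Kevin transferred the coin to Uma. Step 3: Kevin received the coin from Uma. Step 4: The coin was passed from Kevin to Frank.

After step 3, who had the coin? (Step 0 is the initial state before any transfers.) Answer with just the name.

Answer: Kevin

Derivation:
Tracking the coin holder through step 3:
After step 0 (start): Frank
After step 1: Kevin
After step 2: Uma
After step 3: Kevin

At step 3, the holder is Kevin.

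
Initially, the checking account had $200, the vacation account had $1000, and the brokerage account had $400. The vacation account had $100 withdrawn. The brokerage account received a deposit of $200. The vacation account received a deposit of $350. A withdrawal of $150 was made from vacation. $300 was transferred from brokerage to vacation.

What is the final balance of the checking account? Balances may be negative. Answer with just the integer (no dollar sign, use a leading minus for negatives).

Tracking account balances step by step:
Start: checking=200, vacation=1000, brokerage=400
Event 1 (withdraw 100 from vacation): vacation: 1000 - 100 = 900. Balances: checking=200, vacation=900, brokerage=400
Event 2 (deposit 200 to brokerage): brokerage: 400 + 200 = 600. Balances: checking=200, vacation=900, brokerage=600
Event 3 (deposit 350 to vacation): vacation: 900 + 350 = 1250. Balances: checking=200, vacation=1250, brokerage=600
Event 4 (withdraw 150 from vacation): vacation: 1250 - 150 = 1100. Balances: checking=200, vacation=1100, brokerage=600
Event 5 (transfer 300 brokerage -> vacation): brokerage: 600 - 300 = 300, vacation: 1100 + 300 = 1400. Balances: checking=200, vacation=1400, brokerage=300

Final balance of checking: 200

Answer: 200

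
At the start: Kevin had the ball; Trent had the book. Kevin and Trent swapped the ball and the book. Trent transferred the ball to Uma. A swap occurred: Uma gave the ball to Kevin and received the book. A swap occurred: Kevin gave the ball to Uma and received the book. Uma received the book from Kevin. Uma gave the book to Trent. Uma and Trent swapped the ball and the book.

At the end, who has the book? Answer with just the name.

Answer: Uma

Derivation:
Tracking all object holders:
Start: ball:Kevin, book:Trent
Event 1 (swap ball<->book: now ball:Trent, book:Kevin). State: ball:Trent, book:Kevin
Event 2 (give ball: Trent -> Uma). State: ball:Uma, book:Kevin
Event 3 (swap ball<->book: now ball:Kevin, book:Uma). State: ball:Kevin, book:Uma
Event 4 (swap ball<->book: now ball:Uma, book:Kevin). State: ball:Uma, book:Kevin
Event 5 (give book: Kevin -> Uma). State: ball:Uma, book:Uma
Event 6 (give book: Uma -> Trent). State: ball:Uma, book:Trent
Event 7 (swap ball<->book: now ball:Trent, book:Uma). State: ball:Trent, book:Uma

Final state: ball:Trent, book:Uma
The book is held by Uma.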